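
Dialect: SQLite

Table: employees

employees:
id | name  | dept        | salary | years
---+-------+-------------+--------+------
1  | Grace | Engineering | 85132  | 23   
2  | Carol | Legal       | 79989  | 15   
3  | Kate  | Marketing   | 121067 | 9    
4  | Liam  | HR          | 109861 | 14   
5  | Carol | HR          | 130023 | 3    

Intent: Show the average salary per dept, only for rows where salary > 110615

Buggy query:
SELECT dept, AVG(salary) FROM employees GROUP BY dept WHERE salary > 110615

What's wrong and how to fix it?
Bug: Row-level WHERE must come before GROUP BY in the clause order

Fix: Place WHERE between FROM and GROUP BY

Corrected query:
SELECT dept, AVG(salary) FROM employees WHERE salary > 110615 GROUP BY dept

Result:
dept      | AVG(salary)
----------+------------
HR        | 130023     
Marketing | 121067     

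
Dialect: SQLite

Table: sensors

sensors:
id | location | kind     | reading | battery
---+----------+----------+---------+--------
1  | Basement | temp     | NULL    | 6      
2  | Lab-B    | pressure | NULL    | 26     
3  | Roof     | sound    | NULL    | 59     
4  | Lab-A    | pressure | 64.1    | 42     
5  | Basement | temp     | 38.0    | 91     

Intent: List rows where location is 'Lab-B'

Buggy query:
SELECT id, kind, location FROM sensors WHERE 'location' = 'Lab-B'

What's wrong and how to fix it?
Bug: 'location' in single quotes is a string literal, not the column; the comparison is literal-vs-literal and never true

Fix: Remove the quotes around the column name (or use double quotes for an identifier)

Corrected query:
SELECT id, kind, location FROM sensors WHERE location = 'Lab-B'

Result:
id | kind     | location
---+----------+---------
2  | pressure | Lab-B   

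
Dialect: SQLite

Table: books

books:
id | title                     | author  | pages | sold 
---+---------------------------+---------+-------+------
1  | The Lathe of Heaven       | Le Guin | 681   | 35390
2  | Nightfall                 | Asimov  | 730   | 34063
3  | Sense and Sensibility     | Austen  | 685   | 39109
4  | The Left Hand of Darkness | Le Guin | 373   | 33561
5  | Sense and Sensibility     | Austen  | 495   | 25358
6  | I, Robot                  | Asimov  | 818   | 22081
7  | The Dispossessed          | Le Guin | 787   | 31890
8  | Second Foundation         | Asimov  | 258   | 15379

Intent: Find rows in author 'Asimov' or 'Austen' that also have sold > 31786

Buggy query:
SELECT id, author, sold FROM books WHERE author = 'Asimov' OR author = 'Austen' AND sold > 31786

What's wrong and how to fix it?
Bug: AND binds tighter than OR, so this parses as author = 'Asimov' OR (author = 'Austen' AND sold > 31786)

Fix: Add parentheses around the OR so the AND applies to both alternatives

Corrected query:
SELECT id, author, sold FROM books WHERE (author = 'Asimov' OR author = 'Austen') AND sold > 31786

Result:
id | author | sold 
---+--------+------
2  | Asimov | 34063
3  | Austen | 39109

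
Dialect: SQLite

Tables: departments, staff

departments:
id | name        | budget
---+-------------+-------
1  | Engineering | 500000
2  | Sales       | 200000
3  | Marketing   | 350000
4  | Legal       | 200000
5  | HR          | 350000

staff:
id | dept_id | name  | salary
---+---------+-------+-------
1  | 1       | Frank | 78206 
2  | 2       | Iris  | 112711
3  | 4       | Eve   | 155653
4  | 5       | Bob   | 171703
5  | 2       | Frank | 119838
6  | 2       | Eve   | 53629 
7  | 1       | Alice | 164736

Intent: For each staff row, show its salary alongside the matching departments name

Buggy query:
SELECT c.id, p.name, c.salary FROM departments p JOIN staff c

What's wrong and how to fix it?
Bug: Missing join condition: each staff row is matched to all departments rows instead of just its own

Fix: Specify the join condition linking the foreign key to the parent id

Corrected query:
SELECT c.id, p.name, c.salary FROM departments p JOIN staff c ON c.dept_id = p.id

Result:
id | name        | salary
---+-------------+-------
1  | Engineering | 78206 
2  | Sales       | 112711
3  | Legal       | 155653
4  | HR          | 171703
5  | Sales       | 119838
6  | Sales       | 53629 
7  | Engineering | 164736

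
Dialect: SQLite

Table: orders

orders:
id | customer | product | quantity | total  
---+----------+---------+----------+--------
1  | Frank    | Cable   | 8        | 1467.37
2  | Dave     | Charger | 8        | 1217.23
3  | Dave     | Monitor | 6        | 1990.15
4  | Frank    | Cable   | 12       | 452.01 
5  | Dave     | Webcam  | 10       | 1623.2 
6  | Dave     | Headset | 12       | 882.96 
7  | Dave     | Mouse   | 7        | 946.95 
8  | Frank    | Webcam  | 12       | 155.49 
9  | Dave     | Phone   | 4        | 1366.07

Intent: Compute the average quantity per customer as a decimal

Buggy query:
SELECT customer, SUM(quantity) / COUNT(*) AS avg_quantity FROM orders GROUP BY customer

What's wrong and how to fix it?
Bug: Both operands are integers, so '/' performs integer division and truncates

Fix: Cast one side to REAL so the division keeps the fractional part

Corrected query:
SELECT customer, SUM(quantity) * 1.0 / COUNT(*) AS avg_quantity FROM orders GROUP BY customer

Result:
customer | avg_quantity
---------+-------------
Dave     | 7.833333    
Frank    | 10.666667   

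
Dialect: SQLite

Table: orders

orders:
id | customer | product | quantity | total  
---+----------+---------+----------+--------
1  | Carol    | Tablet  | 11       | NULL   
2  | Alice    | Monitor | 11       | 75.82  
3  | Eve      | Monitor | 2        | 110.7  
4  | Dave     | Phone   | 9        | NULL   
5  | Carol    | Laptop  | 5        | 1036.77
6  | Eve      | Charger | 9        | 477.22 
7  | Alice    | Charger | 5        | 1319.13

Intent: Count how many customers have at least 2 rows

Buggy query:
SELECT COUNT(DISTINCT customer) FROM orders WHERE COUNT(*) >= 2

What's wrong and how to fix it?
Bug: COUNT(*) cannot appear in WHERE; the per-group count doesn't exist yet

Fix: Use a subquery that GROUPs and filters with HAVING, then count its rows

Corrected query:
SELECT COUNT(*) FROM (SELECT customer FROM orders GROUP BY customer HAVING COUNT(*) >= 2)

Result:
COUNT(*)
--------
3       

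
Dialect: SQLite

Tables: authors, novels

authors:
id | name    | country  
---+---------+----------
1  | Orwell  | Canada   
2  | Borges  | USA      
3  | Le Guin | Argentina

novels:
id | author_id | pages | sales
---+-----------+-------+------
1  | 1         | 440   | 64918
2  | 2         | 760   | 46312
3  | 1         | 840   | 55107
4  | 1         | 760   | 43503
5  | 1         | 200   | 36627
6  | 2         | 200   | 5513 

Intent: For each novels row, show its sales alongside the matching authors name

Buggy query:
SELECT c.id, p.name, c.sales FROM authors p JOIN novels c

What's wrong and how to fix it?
Bug: JOIN with no ON clause produces a cartesian product; every novels row pairs with every authors row

Fix: Add ON c.author_id = p.id to the JOIN

Corrected query:
SELECT c.id, p.name, c.sales FROM authors p JOIN novels c ON c.author_id = p.id

Result:
id | name   | sales
---+--------+------
1  | Orwell | 64918
2  | Borges | 46312
3  | Orwell | 55107
4  | Orwell | 43503
5  | Orwell | 36627
6  | Borges | 5513 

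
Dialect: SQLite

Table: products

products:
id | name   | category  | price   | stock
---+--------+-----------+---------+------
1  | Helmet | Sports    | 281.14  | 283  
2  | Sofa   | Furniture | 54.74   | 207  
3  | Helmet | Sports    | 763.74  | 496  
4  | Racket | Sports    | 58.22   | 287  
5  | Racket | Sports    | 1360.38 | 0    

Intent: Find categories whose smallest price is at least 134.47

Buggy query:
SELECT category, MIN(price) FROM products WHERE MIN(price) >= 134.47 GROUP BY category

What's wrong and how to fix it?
Bug: Aggregates like MIN are computed per group after WHERE runs

Fix: Replace WHERE with HAVING after the GROUP BY

Corrected query:
SELECT category, MIN(price) FROM products GROUP BY category HAVING MIN(price) >= 134.47

Result:
(no rows)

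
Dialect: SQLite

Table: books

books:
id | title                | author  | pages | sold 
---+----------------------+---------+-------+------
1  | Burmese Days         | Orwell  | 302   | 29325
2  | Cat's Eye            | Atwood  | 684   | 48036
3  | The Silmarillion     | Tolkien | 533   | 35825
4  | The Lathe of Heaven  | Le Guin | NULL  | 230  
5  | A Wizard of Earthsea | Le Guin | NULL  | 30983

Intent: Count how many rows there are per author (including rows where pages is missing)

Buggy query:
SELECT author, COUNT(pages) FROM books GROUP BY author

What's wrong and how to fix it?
Bug: COUNT(pages) skips NULLs, so groups with missing pages are undercounted

Fix: Use COUNT(*) to count all rows regardless of NULL

Corrected query:
SELECT author, COUNT(*) FROM books GROUP BY author

Result:
author  | COUNT(*)
--------+---------
Atwood  | 1       
Le Guin | 2       
Orwell  | 1       
Tolkien | 1       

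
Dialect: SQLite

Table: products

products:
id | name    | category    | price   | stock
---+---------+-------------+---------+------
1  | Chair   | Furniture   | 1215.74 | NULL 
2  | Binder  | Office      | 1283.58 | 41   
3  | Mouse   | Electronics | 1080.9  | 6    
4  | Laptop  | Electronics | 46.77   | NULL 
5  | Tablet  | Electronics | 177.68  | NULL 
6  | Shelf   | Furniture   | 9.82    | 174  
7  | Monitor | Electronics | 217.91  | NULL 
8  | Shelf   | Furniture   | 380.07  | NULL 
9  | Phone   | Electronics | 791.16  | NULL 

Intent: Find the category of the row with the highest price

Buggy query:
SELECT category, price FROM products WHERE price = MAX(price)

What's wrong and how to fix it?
Bug: WHERE is evaluated per row; an aggregate over the whole table isn't defined there

Fix: Wrap MAX in a scalar subquery so WHERE compares against a single value

Corrected query:
SELECT category, price FROM products WHERE price = (SELECT MAX(price) FROM products)

Result:
category | price  
---------+--------
Office   | 1283.58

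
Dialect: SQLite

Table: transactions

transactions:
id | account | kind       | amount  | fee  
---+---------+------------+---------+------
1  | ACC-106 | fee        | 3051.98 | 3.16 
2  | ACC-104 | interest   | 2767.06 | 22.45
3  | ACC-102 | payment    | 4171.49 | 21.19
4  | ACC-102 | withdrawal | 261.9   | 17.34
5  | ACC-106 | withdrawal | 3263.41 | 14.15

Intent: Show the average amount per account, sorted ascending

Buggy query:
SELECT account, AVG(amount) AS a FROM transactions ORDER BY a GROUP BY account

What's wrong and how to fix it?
Bug: ORDER BY appears before GROUP BY; SQL clause order requires GROUP BY first

Fix: Reorder: SELECT … FROM … GROUP BY … ORDER BY …

Corrected query:
SELECT account, AVG(amount) AS a FROM transactions GROUP BY account ORDER BY a

Result:
account | a       
--------+---------
ACC-102 | 2216.695
ACC-104 | 2767.06 
ACC-106 | 3157.695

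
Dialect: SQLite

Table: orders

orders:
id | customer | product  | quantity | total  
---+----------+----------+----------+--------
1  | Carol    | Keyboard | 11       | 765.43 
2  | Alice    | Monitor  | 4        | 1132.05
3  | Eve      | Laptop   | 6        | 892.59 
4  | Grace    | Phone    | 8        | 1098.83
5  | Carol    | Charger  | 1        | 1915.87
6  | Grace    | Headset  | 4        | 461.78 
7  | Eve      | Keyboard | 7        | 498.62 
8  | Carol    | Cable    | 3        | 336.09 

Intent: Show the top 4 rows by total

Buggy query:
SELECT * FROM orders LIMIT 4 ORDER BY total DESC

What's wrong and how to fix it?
Bug: ORDER BY cannot follow LIMIT; LIMIT is the final clause

Fix: Swap the clauses: ORDER BY first, then LIMIT

Corrected query:
SELECT * FROM orders ORDER BY total DESC LIMIT 4

Result:
id | customer | product | quantity | total  
---+----------+---------+----------+--------
5  | Carol    | Charger | 1        | 1915.87
2  | Alice    | Monitor | 4        | 1132.05
4  | Grace    | Phone   | 8        | 1098.83
3  | Eve      | Laptop  | 6        | 892.59 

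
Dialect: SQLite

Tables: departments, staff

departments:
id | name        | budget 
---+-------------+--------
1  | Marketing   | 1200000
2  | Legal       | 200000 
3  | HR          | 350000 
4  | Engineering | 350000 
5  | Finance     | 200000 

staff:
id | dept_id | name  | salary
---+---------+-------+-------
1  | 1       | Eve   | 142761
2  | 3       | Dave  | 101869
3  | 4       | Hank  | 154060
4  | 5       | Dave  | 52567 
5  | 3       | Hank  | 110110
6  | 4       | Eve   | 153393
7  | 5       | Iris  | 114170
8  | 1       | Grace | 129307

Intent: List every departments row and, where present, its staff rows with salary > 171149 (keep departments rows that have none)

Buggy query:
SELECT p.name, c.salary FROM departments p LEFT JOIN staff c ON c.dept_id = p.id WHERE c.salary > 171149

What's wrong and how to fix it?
Bug: A WHERE condition on the right-hand table after LEFT JOIN drops unmatched parents

Fix: Move the right-table condition into the ON clause so unmatched parents are kept

Corrected query:
SELECT p.name, c.salary FROM departments p LEFT JOIN staff c ON c.dept_id = p.id AND c.salary > 171149

Result:
name        | salary
------------+-------
Marketing   | NULL  
Legal       | NULL  
HR          | NULL  
Engineering | NULL  
Finance     | NULL  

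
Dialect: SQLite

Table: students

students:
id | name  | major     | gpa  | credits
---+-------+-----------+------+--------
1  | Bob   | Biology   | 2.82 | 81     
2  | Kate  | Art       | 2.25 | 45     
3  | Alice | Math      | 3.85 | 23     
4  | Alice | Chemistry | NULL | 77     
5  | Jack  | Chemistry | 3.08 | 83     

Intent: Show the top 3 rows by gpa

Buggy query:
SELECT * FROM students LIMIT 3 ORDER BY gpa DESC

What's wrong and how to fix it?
Bug: LIMIT must come after ORDER BY

Fix: Sort with ORDER BY, then apply LIMIT

Corrected query:
SELECT * FROM students ORDER BY gpa DESC LIMIT 3

Result:
id | name  | major     | gpa  | credits
---+-------+-----------+------+--------
3  | Alice | Math      | 3.85 | 23     
5  | Jack  | Chemistry | 3.08 | 83     
1  | Bob   | Biology   | 2.82 | 81     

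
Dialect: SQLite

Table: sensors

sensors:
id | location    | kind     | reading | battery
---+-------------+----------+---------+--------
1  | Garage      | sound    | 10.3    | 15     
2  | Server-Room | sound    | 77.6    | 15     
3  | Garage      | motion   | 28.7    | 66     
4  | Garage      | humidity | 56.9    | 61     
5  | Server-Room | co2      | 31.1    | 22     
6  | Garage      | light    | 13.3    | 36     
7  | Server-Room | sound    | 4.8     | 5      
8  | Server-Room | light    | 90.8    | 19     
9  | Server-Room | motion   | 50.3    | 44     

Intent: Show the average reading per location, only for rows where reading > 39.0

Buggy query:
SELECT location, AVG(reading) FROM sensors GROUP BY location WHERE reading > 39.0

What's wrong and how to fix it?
Bug: WHERE cannot follow GROUP BY

Fix: Place WHERE between FROM and GROUP BY

Corrected query:
SELECT location, AVG(reading) FROM sensors WHERE reading > 39.0 GROUP BY location

Result:
location    | AVG(reading)
------------+-------------
Garage      | 56.9        
Server-Room | 72.9        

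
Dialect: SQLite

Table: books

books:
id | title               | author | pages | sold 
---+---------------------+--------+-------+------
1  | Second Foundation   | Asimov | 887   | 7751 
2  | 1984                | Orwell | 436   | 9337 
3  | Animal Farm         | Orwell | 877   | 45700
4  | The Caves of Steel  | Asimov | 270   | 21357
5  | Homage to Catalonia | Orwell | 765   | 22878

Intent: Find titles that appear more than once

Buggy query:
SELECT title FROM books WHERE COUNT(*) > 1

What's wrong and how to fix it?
Bug: WHERE can't reference COUNT(*); aggregates are computed after WHERE

Fix: Group first, then use HAVING for the count condition

Corrected query:
SELECT title FROM books GROUP BY title HAVING COUNT(*) > 1

Result:
(no rows)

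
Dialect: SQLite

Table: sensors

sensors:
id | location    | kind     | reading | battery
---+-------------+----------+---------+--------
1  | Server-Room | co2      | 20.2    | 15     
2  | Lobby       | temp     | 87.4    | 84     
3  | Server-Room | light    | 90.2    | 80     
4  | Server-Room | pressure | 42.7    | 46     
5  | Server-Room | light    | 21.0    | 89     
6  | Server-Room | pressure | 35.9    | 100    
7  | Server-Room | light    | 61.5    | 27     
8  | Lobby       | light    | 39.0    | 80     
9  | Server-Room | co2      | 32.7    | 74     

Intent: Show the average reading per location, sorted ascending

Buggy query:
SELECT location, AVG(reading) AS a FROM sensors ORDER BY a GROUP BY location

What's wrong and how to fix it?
Bug: GROUP BY must precede ORDER BY

Fix: Reorder: SELECT … FROM … GROUP BY … ORDER BY …

Corrected query:
SELECT location, AVG(reading) AS a FROM sensors GROUP BY location ORDER BY a

Result:
location    | a        
------------+----------
Server-Room | 43.457143
Lobby       | 63.2     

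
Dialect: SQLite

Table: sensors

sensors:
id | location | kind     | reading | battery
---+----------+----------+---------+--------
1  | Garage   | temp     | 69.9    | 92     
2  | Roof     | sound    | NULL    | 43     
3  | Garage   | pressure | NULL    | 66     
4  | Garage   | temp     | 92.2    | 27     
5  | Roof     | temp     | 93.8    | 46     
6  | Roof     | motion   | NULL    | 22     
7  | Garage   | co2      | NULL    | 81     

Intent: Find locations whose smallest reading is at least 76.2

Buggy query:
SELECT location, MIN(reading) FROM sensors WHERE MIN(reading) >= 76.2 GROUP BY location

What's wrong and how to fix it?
Bug: Aggregates like MIN are computed per group after WHERE runs

Fix: Replace WHERE with HAVING after the GROUP BY

Corrected query:
SELECT location, MIN(reading) FROM sensors GROUP BY location HAVING MIN(reading) >= 76.2

Result:
location | MIN(reading)
---------+-------------
Roof     | 93.8        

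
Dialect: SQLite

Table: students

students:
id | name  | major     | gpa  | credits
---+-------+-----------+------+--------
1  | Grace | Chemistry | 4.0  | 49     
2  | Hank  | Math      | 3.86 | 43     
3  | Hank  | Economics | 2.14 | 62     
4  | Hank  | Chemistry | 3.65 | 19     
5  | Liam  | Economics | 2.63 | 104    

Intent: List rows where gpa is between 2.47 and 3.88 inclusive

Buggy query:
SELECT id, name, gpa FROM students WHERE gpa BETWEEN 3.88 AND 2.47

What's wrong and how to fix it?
Bug: BETWEEN expects the lower bound first; with 3.88 AND 2.47 the range is empty

Fix: Write BETWEEN 2.47 AND 3.88

Corrected query:
SELECT id, name, gpa FROM students WHERE gpa BETWEEN 2.47 AND 3.88

Result:
id | name | gpa 
---+------+-----
2  | Hank | 3.86
4  | Hank | 3.65
5  | Liam | 2.63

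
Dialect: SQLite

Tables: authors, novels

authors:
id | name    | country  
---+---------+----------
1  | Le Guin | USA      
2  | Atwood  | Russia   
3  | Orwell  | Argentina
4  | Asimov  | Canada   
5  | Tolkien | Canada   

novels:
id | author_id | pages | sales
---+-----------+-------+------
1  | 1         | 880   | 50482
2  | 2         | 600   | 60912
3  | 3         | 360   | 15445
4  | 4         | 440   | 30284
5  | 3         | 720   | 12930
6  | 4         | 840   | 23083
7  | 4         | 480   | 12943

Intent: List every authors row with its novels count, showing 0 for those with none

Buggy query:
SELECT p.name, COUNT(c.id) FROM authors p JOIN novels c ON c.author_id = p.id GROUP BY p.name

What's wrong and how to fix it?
Bug: An inner join excludes parents with zero children

Fix: Switch to LEFT JOIN to retain unmatched parent rows

Corrected query:
SELECT p.name, COUNT(c.id) FROM authors p LEFT JOIN novels c ON c.author_id = p.id GROUP BY p.name

Result:
name    | COUNT(c.id)
--------+------------
Asimov  | 3          
Atwood  | 1          
Le Guin | 1          
Orwell  | 2          
Tolkien | 0          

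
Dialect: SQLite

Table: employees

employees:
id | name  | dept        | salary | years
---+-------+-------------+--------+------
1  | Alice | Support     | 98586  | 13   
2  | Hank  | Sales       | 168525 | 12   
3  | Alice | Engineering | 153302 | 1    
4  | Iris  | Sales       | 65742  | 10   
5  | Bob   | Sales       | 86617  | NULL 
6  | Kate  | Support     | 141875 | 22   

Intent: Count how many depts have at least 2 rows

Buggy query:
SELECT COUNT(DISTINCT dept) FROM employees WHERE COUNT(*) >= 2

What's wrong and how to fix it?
Bug: COUNT(*) cannot appear in WHERE; the per-group count doesn't exist yet

Fix: Use a subquery that GROUPs and filters with HAVING, then count its rows

Corrected query:
SELECT COUNT(*) FROM (SELECT dept FROM employees GROUP BY dept HAVING COUNT(*) >= 2)

Result:
COUNT(*)
--------
2       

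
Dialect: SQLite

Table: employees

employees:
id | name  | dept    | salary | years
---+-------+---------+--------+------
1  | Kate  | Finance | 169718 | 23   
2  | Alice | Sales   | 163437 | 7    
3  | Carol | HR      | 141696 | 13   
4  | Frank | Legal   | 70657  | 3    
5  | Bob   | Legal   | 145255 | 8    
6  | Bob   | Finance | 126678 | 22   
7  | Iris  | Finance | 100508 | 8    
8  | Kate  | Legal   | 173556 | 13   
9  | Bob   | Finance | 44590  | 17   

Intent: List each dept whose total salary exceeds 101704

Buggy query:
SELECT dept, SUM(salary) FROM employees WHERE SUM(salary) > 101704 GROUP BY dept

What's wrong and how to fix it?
Bug: Aggregate functions cannot appear in a WHERE clause

Fix: Use HAVING (which filters groups after aggregation) instead of WHERE

Corrected query:
SELECT dept, SUM(salary) FROM employees GROUP BY dept HAVING SUM(salary) > 101704

Result:
dept    | SUM(salary)
--------+------------
Finance | 441494     
HR      | 141696     
Legal   | 389468     
Sales   | 163437     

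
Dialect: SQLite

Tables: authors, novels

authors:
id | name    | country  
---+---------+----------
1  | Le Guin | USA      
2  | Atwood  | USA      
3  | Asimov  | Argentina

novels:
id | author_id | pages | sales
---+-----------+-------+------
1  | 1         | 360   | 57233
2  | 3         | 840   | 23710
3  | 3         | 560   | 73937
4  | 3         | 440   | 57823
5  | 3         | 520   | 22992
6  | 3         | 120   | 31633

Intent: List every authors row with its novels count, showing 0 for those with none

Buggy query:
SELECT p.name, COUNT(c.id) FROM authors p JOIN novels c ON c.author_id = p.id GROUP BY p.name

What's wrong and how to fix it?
Bug: An inner join excludes parents with zero children

Fix: Use LEFT JOIN so parents without children still appear (COUNT(c.id) gives 0)

Corrected query:
SELECT p.name, COUNT(c.id) FROM authors p LEFT JOIN novels c ON c.author_id = p.id GROUP BY p.name

Result:
name    | COUNT(c.id)
--------+------------
Asimov  | 5          
Atwood  | 0          
Le Guin | 1          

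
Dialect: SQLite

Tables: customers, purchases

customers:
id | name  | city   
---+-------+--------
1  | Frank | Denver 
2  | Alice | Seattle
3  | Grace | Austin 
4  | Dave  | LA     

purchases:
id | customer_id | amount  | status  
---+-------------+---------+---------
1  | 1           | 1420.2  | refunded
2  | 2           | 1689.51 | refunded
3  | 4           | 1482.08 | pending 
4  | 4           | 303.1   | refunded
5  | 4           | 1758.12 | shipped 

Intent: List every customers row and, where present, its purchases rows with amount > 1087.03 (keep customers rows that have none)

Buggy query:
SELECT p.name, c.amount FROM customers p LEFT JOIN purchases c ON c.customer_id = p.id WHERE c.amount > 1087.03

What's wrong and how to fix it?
Bug: Filtering c.amount in WHERE discards the NULL rows produced by LEFT JOIN, turning it into an inner join

Fix: Move the right-table condition into the ON clause so unmatched parents are kept

Corrected query:
SELECT p.name, c.amount FROM customers p LEFT JOIN purchases c ON c.customer_id = p.id AND c.amount > 1087.03

Result:
name  | amount 
------+--------
Frank | 1420.2 
Alice | 1689.51
Grace | NULL   
Dave  | 1482.08
Dave  | 1758.12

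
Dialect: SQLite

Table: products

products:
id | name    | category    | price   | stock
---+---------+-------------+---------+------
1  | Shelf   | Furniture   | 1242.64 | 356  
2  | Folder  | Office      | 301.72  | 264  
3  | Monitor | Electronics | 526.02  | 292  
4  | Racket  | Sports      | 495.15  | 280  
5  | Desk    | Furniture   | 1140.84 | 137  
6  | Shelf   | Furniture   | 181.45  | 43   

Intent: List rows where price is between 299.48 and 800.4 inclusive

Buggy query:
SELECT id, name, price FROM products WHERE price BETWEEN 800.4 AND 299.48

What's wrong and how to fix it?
Bug: BETWEEN expects the lower bound first; with 800.4 AND 299.48 the range is empty

Fix: Write BETWEEN 299.48 AND 800.4

Corrected query:
SELECT id, name, price FROM products WHERE price BETWEEN 299.48 AND 800.4

Result:
id | name    | price 
---+---------+-------
2  | Folder  | 301.72
3  | Monitor | 526.02
4  | Racket  | 495.15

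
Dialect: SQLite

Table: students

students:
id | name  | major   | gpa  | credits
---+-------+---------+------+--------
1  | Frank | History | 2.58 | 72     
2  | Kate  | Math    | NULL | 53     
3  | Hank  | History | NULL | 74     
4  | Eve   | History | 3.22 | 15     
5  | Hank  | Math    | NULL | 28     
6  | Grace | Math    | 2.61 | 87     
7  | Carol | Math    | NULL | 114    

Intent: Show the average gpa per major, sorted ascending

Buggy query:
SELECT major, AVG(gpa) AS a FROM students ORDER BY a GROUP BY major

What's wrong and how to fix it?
Bug: GROUP BY must precede ORDER BY

Fix: Move ORDER BY to the end, after GROUP BY

Corrected query:
SELECT major, AVG(gpa) AS a FROM students GROUP BY major ORDER BY a

Result:
major   | a   
--------+-----
Math    | 2.61
History | 2.9 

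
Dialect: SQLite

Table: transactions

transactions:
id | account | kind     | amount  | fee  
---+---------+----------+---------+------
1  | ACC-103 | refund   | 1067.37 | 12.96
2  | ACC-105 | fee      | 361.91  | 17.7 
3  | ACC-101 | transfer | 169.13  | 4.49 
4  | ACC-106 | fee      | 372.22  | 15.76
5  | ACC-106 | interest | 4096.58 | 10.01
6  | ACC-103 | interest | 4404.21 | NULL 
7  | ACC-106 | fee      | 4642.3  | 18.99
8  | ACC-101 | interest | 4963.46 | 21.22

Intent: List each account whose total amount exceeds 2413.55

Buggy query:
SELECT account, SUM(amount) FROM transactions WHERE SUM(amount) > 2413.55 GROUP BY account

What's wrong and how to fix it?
Bug: SUM(amount) is an aggregate, but WHERE filters rows before aggregation

Fix: Use HAVING (which filters groups after aggregation) instead of WHERE

Corrected query:
SELECT account, SUM(amount) FROM transactions GROUP BY account HAVING SUM(amount) > 2413.55

Result:
account | SUM(amount)
--------+------------
ACC-101 | 5132.59    
ACC-103 | 5471.58    
ACC-106 | 9111.1     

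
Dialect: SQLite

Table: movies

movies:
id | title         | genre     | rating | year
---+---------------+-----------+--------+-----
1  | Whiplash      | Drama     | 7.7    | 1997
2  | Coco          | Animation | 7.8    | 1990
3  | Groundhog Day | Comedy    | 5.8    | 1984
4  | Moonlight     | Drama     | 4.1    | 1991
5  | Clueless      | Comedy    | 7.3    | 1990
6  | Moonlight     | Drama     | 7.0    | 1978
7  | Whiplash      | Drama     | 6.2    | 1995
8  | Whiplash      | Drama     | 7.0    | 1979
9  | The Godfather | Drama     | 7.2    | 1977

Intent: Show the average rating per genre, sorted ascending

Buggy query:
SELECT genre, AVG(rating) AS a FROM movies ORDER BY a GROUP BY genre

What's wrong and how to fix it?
Bug: GROUP BY must precede ORDER BY

Fix: Reorder: SELECT … FROM … GROUP BY … ORDER BY …

Corrected query:
SELECT genre, AVG(rating) AS a FROM movies GROUP BY genre ORDER BY a

Result:
genre     | a       
----------+---------
Drama     | 6.533333
Comedy    | 6.55    
Animation | 7.8     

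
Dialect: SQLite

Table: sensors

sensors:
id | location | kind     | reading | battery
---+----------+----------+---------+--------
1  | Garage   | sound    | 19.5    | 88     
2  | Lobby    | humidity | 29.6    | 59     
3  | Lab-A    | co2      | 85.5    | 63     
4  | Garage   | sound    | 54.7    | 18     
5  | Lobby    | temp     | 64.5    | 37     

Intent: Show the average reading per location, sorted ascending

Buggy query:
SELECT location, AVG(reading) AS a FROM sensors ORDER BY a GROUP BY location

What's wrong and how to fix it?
Bug: ORDER BY appears before GROUP BY; SQL clause order requires GROUP BY first

Fix: Move ORDER BY to the end, after GROUP BY

Corrected query:
SELECT location, AVG(reading) AS a FROM sensors GROUP BY location ORDER BY a

Result:
location | a    
---------+------
Garage   | 37.1 
Lobby    | 47.05
Lab-A    | 85.5 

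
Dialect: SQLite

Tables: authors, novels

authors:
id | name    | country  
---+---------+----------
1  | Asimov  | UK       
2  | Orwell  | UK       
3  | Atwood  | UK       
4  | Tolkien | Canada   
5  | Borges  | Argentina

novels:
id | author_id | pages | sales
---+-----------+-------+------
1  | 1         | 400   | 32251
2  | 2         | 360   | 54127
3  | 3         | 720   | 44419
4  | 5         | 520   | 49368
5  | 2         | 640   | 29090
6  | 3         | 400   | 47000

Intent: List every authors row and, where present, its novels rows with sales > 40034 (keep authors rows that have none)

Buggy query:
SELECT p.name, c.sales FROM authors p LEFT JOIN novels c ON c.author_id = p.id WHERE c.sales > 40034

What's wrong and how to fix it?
Bug: Filtering c.sales in WHERE discards the NULL rows produced by LEFT JOIN, turning it into an inner join

Fix: Put 'c.sales > 40034' in the JOIN's ON clause instead of WHERE

Corrected query:
SELECT p.name, c.sales FROM authors p LEFT JOIN novels c ON c.author_id = p.id AND c.sales > 40034

Result:
name    | sales
--------+------
Asimov  | NULL 
Orwell  | 54127
Atwood  | 44419
Atwood  | 47000
Tolkien | NULL 
Borges  | 49368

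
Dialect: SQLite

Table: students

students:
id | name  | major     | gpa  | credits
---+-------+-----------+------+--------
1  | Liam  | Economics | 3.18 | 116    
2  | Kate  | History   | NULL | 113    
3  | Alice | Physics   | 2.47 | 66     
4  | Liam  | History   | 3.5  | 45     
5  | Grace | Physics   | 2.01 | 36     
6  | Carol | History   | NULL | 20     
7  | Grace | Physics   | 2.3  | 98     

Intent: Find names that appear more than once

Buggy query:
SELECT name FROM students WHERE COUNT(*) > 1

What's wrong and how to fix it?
Bug: COUNT(*) is an aggregate and cannot be used in WHERE

Fix: GROUP BY name, then filter groups with HAVING COUNT(*) > 1

Corrected query:
SELECT name FROM students GROUP BY name HAVING COUNT(*) > 1

Result:
name 
-----
Grace
Liam 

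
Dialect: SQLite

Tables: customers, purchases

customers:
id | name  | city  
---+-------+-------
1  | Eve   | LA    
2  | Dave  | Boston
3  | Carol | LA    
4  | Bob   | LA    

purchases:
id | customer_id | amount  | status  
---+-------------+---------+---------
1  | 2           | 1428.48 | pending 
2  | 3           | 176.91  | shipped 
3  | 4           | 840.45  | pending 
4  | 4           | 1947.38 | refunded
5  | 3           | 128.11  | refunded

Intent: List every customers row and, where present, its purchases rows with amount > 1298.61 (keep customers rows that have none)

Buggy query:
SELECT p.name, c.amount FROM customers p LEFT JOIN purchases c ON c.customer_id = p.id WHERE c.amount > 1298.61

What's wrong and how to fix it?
Bug: Filtering c.amount in WHERE discards the NULL rows produced by LEFT JOIN, turning it into an inner join

Fix: Move the right-table condition into the ON clause so unmatched parents are kept

Corrected query:
SELECT p.name, c.amount FROM customers p LEFT JOIN purchases c ON c.customer_id = p.id AND c.amount > 1298.61

Result:
name  | amount 
------+--------
Eve   | NULL   
Dave  | 1428.48
Carol | NULL   
Bob   | 1947.38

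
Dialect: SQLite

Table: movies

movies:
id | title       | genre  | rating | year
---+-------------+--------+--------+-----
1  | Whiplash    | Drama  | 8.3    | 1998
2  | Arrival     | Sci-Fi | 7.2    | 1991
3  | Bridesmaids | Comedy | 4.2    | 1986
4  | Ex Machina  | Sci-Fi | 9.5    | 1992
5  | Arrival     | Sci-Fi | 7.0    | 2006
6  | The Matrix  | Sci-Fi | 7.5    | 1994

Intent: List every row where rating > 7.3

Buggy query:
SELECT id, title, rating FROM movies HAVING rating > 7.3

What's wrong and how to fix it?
Bug: HAVING filters the output of aggregation, but this query has no GROUP BY and no aggregate functions, so SQLite rejects it (HAVING clause on a non-aggregate query); the condition here is per row

Fix: Replace HAVING with WHERE since the condition applies to individual rows

Corrected query:
SELECT id, title, rating FROM movies WHERE rating > 7.3

Result:
id | title      | rating
---+------------+-------
1  | Whiplash   | 8.3   
4  | Ex Machina | 9.5   
6  | The Matrix | 7.5   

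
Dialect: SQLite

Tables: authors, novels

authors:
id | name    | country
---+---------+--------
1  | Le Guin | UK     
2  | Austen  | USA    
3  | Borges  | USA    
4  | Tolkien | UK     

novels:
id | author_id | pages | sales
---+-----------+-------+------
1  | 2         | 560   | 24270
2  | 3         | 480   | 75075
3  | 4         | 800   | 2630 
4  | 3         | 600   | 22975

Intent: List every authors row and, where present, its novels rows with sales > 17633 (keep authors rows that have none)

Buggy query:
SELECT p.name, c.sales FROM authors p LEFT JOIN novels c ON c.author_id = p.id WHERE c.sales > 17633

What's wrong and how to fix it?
Bug: A WHERE condition on the right-hand table after LEFT JOIN drops unmatched parents

Fix: Put 'c.sales > 17633' in the JOIN's ON clause instead of WHERE

Corrected query:
SELECT p.name, c.sales FROM authors p LEFT JOIN novels c ON c.author_id = p.id AND c.sales > 17633

Result:
name    | sales
--------+------
Le Guin | NULL 
Austen  | 24270
Borges  | 22975
Borges  | 75075
Tolkien | NULL 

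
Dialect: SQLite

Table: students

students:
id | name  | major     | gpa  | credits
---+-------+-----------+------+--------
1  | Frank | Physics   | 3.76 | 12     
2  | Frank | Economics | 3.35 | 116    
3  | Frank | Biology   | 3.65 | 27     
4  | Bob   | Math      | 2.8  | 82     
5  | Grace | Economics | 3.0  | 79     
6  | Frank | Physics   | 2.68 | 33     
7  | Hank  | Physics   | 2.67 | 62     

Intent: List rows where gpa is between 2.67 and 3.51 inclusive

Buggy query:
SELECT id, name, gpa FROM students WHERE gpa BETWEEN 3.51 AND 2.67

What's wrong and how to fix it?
Bug: BETWEEN expects the lower bound first; with 3.51 AND 2.67 the range is empty

Fix: Swap the bounds so the smaller value comes first

Corrected query:
SELECT id, name, gpa FROM students WHERE gpa BETWEEN 2.67 AND 3.51

Result:
id | name  | gpa 
---+-------+-----
2  | Frank | 3.35
4  | Bob   | 2.8 
5  | Grace | 3   
6  | Frank | 2.68
7  | Hank  | 2.67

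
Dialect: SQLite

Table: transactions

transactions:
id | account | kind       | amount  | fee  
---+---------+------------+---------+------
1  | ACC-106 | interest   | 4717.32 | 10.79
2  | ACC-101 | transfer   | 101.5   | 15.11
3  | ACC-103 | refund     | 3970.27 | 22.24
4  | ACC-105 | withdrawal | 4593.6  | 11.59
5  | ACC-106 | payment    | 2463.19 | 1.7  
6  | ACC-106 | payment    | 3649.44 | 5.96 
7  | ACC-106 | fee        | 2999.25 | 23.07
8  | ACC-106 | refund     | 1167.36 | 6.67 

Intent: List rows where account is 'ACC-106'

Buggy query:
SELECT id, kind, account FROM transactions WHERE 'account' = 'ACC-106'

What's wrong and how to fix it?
Bug: Single quotes denote string literals in SQL; the column name is being compared as a constant string

Fix: Remove the quotes around the column name (or use double quotes for an identifier)

Corrected query:
SELECT id, kind, account FROM transactions WHERE account = 'ACC-106'

Result:
id | kind     | account
---+----------+--------
1  | interest | ACC-106
5  | payment  | ACC-106
6  | payment  | ACC-106
7  | fee      | ACC-106
8  | refund   | ACC-106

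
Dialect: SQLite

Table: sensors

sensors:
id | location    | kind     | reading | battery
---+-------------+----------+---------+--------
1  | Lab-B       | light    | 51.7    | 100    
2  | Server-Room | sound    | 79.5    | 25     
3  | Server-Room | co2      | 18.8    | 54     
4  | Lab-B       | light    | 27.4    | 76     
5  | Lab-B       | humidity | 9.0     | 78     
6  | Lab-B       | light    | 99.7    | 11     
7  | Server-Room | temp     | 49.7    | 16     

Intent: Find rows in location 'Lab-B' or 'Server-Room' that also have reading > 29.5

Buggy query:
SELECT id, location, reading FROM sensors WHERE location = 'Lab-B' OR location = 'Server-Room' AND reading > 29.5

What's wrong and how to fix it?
Bug: AND binds tighter than OR, so this parses as location = 'Lab-B' OR (location = 'Server-Room' AND reading > 29.5)

Fix: Group the OR with parentheses (or use IN), then AND the threshold

Corrected query:
SELECT id, location, reading FROM sensors WHERE (location = 'Lab-B' OR location = 'Server-Room') AND reading > 29.5

Result:
id | location    | reading
---+-------------+--------
1  | Lab-B       | 51.7   
2  | Server-Room | 79.5   
6  | Lab-B       | 99.7   
7  | Server-Room | 49.7   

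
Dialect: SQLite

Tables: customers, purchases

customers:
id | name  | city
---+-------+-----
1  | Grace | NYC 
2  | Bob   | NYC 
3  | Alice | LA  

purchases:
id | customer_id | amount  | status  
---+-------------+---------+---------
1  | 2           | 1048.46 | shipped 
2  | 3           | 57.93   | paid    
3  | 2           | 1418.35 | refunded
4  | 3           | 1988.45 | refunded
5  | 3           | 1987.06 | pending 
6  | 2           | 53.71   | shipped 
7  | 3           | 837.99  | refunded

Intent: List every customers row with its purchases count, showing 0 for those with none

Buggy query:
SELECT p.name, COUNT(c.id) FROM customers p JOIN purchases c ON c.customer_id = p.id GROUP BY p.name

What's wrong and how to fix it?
Bug: INNER JOIN drops customers rows that have no matching purchases rows

Fix: Use LEFT JOIN so parents without children still appear (COUNT(c.id) gives 0)

Corrected query:
SELECT p.name, COUNT(c.id) FROM customers p LEFT JOIN purchases c ON c.customer_id = p.id GROUP BY p.name

Result:
name  | COUNT(c.id)
------+------------
Alice | 4          
Bob   | 3          
Grace | 0          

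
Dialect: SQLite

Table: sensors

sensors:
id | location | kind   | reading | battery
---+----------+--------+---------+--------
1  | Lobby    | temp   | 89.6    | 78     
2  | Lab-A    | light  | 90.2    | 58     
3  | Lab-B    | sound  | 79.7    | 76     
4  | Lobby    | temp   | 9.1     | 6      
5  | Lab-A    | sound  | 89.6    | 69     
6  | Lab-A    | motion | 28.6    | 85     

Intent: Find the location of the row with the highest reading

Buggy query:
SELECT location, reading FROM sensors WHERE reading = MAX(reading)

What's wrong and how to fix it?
Bug: MAX(reading) is an aggregate and cannot be used directly in WHERE

Fix: Wrap MAX in a scalar subquery so WHERE compares against a single value

Corrected query:
SELECT location, reading FROM sensors WHERE reading = (SELECT MAX(reading) FROM sensors)

Result:
location | reading
---------+--------
Lab-A    | 90.2   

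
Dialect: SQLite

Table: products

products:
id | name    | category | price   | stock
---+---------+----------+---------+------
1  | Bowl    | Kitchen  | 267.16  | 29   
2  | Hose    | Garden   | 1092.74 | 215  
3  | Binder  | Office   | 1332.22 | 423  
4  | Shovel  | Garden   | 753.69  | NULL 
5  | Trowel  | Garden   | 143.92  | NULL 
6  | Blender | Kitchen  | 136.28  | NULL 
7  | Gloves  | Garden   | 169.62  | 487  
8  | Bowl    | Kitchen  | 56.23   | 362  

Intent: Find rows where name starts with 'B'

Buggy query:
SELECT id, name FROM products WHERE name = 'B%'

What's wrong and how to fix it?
Bug: '=' compares the literal string including the % character; pattern matching needs LIKE

Fix: Use LIKE for wildcard pattern matching

Corrected query:
SELECT id, name FROM products WHERE name LIKE 'B%'

Result:
id | name   
---+--------
1  | Bowl   
3  | Binder 
6  | Blender
8  | Bowl   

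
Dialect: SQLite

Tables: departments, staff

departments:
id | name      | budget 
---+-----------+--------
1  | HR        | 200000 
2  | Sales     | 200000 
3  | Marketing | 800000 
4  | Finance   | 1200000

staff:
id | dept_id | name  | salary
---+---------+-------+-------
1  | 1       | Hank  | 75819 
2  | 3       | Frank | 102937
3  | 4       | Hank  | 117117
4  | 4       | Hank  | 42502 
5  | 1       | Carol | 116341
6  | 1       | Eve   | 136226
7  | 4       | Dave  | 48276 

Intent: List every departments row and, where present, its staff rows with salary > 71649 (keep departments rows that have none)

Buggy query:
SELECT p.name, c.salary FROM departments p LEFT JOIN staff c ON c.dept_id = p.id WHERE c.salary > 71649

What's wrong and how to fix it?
Bug: Filtering c.salary in WHERE discards the NULL rows produced by LEFT JOIN, turning it into an inner join

Fix: Move the right-table condition into the ON clause so unmatched parents are kept

Corrected query:
SELECT p.name, c.salary FROM departments p LEFT JOIN staff c ON c.dept_id = p.id AND c.salary > 71649

Result:
name      | salary
----------+-------
HR        | 75819 
HR        | 116341
HR        | 136226
Sales     | NULL  
Marketing | 102937
Finance   | 117117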